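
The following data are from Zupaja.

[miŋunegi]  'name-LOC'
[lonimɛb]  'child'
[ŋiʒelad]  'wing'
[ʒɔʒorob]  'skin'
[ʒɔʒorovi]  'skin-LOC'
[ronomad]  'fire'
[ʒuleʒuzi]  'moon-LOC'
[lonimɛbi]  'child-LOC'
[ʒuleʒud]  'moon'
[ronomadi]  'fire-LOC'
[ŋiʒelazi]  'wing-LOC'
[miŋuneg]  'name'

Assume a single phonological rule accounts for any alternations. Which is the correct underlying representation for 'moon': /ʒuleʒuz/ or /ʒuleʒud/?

The stem for 'moon' ends in [d] in [ʒuleʒud] but [z] in [ʒuleʒuzi].
But 'fire' keeps [d] in both environments ([ronomad], [ronomadi]), so there is no rule changing /d/ to [z] before the LOC suffix.
Therefore /z/ is basic and [d] is derived by word-final hardening (voiced fricatives become stops word-finally).

/ʒuleʒuz/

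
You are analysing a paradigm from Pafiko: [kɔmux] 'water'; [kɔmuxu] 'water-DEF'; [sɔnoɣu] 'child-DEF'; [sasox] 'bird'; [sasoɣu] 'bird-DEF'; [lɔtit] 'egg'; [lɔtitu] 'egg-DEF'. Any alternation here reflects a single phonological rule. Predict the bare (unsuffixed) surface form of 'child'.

[sɔnox]

'bird' shows [x] ~ [ɣ] at the end of the stem ([sasox] vs [sasoɣu]).
The stem 'water' ([kɔmux], [kɔmuxu]) shows [x] unchanged in both environments, so [x] cannot be basic with [ɣ] derived before the DEF suffix.
So /ɣ/ is underlying, and a rule of word-final obstruent devoicing — voiced obstruents become voiceless word-finally — gives [x].
From [sɔnoɣu] the stem 'child' is /sɔnoɣ/; word-finally this yields [sɔnox].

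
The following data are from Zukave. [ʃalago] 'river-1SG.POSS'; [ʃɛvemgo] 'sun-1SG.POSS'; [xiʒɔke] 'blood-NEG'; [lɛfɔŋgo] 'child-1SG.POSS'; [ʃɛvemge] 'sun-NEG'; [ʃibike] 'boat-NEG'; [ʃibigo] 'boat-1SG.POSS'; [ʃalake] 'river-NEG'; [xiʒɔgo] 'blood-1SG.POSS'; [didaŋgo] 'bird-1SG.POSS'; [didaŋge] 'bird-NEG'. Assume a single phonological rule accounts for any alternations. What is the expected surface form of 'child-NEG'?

The NEG morpheme has two allomorphs, [-ge] and [-ke].
By contrast the 1SG.POSS suffix keeps its initial [g] throughout — that segment must be underlying.
So the underlying form is /-ke/, and voiceless stops become voiced after a nasal.
After 'child', which ends in a nasal, the suffix surfaces as [-ge], giving [lɛfɔŋge].

[lɛfɔŋge]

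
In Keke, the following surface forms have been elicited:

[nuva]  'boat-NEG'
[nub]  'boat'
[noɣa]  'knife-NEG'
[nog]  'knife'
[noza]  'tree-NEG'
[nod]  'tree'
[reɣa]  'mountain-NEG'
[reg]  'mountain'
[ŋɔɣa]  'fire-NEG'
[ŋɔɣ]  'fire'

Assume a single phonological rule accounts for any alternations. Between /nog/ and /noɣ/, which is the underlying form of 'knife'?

The stem for 'knife' ends in [ɣ] in [noɣa] but [g] in [nog].
If /ɣ/ were underlying and a rule turned it into [g] in isolation, 'fire' would also alternate; but it has [ɣ] in both [ŋɔɣa] and [ŋɔɣ].
So /g/ is underlying, and a rule of intervocalic spirantization — voiced stops become fricatives between vowels — gives [ɣ].

/nog/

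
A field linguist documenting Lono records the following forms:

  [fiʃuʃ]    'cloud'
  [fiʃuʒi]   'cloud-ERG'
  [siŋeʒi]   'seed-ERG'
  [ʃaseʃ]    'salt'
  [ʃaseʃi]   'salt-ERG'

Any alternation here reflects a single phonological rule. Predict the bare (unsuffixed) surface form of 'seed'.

'cloud' shows [ʃ] ~ [ʒ] at the end of the stem ([fiʃuʃ] vs [fiʃuʒi]).
Compare 'salt', with invariant [ʃ] in [ʃaseʃ] and [ʃaseʃi]: an analysis with underlying /ʃ/ and a rule producing [ʒ] before the ERG suffix would wrongly predict alternation here too.
The underlying segment must be /ʒ/; voiced obstruents become voiceless word-finally, yielding [ʃ] there.
From [siŋeʒi] the stem 'seed' is /siŋeʒ/; word-finally this yields [siŋeʃ].

[siŋeʃ]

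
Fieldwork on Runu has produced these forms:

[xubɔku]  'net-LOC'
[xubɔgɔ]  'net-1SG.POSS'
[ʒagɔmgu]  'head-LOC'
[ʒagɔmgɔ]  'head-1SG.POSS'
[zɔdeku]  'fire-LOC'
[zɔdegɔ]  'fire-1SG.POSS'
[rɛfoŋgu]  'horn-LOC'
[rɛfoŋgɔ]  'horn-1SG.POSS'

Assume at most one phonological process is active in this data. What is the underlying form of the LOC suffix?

The LOC suffix surfaces as [-gu] and [-ku], depending on the final segment of the stem.
By contrast the 1SG.POSS suffix keeps its initial [g] throughout — that segment must be underlying.
The LOC suffix is therefore /-ku/ underlyingly, with post-nasal voicing: voiceless stops become voiced after a nasal.

/-ku/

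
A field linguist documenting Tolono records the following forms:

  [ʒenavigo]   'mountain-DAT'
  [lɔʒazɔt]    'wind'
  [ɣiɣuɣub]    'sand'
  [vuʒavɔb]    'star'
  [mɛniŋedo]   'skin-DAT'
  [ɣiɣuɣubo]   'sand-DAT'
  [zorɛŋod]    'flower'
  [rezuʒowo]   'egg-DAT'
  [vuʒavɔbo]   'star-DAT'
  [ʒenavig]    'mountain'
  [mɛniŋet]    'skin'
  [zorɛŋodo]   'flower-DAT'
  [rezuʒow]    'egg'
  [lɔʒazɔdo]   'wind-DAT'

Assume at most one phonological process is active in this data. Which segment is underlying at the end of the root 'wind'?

In [lɔʒazɔt] and [lɔʒazɔdo] the final segment of 'wind' alternates: [t] ~ [d].
If /d/ were underlying and a rule turned it into [t] in isolation, 'flower' would also alternate; but it has [d] in both [zorɛŋod] and [zorɛŋodo].
Therefore /t/ is basic and [d] is derived by intervocalic voicing (voiceless stops become voiced between vowels).

/t/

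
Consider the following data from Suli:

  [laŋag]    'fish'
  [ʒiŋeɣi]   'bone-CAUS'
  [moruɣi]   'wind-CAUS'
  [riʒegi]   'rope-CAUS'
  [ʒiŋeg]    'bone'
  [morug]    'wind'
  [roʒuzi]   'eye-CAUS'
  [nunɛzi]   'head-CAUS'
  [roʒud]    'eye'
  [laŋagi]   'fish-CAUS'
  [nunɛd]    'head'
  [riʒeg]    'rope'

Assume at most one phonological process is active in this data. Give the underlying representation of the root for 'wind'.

/moruɣ/

The stem for 'wind' ends in [ɣ] in [moruɣi] but [g] in [morug].
Compare 'fish', with invariant [g] in [laŋagi] and [laŋag]: an analysis with underlying /g/ and a rule producing [ɣ] before the CAUS suffix would wrongly predict alternation here too.
The underlying segment must be /ɣ/; voiced fricatives become stops word-finally, yielding [g] there.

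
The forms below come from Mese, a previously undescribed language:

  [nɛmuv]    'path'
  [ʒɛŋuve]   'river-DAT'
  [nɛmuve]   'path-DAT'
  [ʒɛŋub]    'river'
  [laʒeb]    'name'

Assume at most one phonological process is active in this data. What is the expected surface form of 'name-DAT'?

[laʒeve]

In [ʒɛŋub] and [ʒɛŋuve] the final segment of 'river' alternates: [b] ~ [v].
But 'path' keeps [v] in both environments ([nɛmuv], [nɛmuve]), so there is no rule changing /v/ to [b] in isolation.
The alternation reflects intervocalic spirantization: voiced stops become fricatives between vowels. /b/ is underlying.
From [laʒeb] the stem 'name' is /laʒeb/; between vowels this yields [laʒeve].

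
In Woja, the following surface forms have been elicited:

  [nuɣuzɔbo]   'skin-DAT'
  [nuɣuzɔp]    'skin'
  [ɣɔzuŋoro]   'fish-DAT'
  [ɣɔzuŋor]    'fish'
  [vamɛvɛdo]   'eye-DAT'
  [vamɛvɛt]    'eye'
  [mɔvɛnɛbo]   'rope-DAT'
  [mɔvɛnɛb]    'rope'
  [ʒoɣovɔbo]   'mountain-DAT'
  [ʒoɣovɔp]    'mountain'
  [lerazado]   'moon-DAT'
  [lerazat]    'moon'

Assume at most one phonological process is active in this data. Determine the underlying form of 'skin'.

The stem for 'skin' ends in [b] in [nuɣuzɔbo] but [p] in [nuɣuzɔp].
But 'rope' keeps [b] in both environments ([mɔvɛnɛbo], [mɔvɛnɛb]), so there is no rule changing /b/ to [p] in isolation.
So /p/ is underlying, and a rule of intervocalic voicing — voiceless stops become voiced between vowels — gives [b].
Hence 'skin' is /nuɣuzɔp/ underlyingly.

/nuɣuzɔp/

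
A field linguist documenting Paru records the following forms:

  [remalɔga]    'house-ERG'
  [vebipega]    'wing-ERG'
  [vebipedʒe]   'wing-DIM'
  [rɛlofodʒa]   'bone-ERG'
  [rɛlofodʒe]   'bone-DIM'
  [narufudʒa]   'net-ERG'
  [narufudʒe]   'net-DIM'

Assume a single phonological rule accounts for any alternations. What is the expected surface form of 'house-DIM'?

[remalɔdʒe]

The root 'wing' surfaces as [vebipega] and [vebipedʒe], with a stem-final [g] ~ [dʒ] alternation.
The stem 'bone' ([rɛlofodʒa], [rɛlofodʒe]) shows [dʒ] unchanged in both environments, so [dʒ] cannot be basic with [g] derived before the ERG suffix.
The alternation reflects palatalization before a front vowel: /g/ becomes palato-alveolar [dʒ] before a front vowel. /g/ is underlying.
The one attested form of 'house', [remalɔga], shows underlying /remalɔg/. Applying the same rule before a front vowel gives [remalɔdʒe].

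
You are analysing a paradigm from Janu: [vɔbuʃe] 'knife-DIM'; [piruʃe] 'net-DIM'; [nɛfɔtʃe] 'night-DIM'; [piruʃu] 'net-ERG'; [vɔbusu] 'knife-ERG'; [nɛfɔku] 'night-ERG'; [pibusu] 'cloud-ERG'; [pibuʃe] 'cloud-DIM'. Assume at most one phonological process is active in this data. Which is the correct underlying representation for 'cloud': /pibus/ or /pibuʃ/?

/pibus/

In [pibusu] and [pibuʃe] the final segment of 'cloud' alternates: [s] ~ [ʃ].
But 'net' keeps [ʃ] in both environments ([piruʃu], [piruʃe]), so there is no rule changing /ʃ/ to [s] before the ERG suffix.
The underlying segment must be /s/; /k/ and /s/ become palato-alveolar [tʃ] and [ʃ] before a front vowel, yielding [ʃ] there.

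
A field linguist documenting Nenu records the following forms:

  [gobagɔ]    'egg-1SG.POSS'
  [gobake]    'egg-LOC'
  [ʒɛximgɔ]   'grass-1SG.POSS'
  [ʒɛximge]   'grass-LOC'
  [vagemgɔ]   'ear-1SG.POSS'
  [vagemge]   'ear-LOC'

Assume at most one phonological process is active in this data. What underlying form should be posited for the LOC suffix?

/-ke/

The LOC morpheme has two allomorphs, [-ge] and [-ke].
The 1SG.POSS suffix, which begins with [g], is invariant after every stem; so [g] is not altered by any rule here.
The LOC suffix is therefore /-ke/ underlyingly, with post-nasal voicing: voiceless stops become voiced after a nasal.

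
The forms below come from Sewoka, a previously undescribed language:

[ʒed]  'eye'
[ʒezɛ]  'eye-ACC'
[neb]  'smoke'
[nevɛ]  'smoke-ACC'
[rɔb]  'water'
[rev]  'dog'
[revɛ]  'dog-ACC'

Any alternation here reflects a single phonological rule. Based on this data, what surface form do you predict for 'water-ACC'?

[rɔvɛ]

In [neb] and [nevɛ] the final segment of 'smoke' alternates: [b] ~ [v].
But 'dog' keeps [v] in both environments ([rev], [revɛ]), so there is no rule changing /v/ to [b] in isolation.
So /b/ is underlying, and a rule of intervocalic spirantization — voiced stops become fricatives between vowels — gives [v].
From [rɔb] the stem 'water' is /rɔb/; between vowels this yields [rɔvɛ].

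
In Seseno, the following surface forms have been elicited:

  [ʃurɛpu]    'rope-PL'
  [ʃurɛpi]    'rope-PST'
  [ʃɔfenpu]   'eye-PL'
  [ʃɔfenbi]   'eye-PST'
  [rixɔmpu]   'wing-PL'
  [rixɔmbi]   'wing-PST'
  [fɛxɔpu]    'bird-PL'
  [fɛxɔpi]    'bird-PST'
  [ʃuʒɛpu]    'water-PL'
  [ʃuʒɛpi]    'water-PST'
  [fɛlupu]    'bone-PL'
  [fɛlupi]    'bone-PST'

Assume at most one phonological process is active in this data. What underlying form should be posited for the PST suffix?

/-bi/

The PST morpheme has two allomorphs, [-bi] and [-pi].
By contrast the PL suffix keeps its initial [p] throughout — that segment must be underlying.
The PST suffix is therefore /-bi/ underlyingly, with post-vocalic devoicing: voiced stops become voiceless after a vowel.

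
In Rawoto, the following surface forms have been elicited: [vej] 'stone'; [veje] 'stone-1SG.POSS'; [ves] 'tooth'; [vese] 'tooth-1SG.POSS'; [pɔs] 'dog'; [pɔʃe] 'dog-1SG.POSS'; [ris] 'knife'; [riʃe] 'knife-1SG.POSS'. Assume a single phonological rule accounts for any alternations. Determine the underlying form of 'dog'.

/pɔʃ/

'dog' shows [s] ~ [ʃ] at the end of the stem ([pɔs] vs [pɔʃe]).
But 'tooth' keeps [s] in both environments ([ves], [vese]), so there is no rule changing /s/ to [ʃ] before the 1SG.POSS suffix.
So /ʃ/ is underlying, and a rule of depalatalization — palato-alveolar /ʃ/ becomes [s] when no front vowel follows — gives [s].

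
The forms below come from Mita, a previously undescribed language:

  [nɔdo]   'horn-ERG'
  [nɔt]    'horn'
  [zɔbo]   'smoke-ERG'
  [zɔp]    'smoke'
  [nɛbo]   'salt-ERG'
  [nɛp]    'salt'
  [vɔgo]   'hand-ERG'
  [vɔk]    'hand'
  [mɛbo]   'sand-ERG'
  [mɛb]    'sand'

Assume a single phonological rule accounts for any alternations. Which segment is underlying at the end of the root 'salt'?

The stem for 'salt' ends in [b] in [nɛbo] but [p] in [nɛp].
But 'sand' keeps [b] in both environments ([mɛbo], [mɛb]), so there is no rule changing /b/ to [p] in isolation.
So /p/ is underlying, and a rule of intervocalic voicing — voiceless stops become voiced between vowels — gives [b].

/p/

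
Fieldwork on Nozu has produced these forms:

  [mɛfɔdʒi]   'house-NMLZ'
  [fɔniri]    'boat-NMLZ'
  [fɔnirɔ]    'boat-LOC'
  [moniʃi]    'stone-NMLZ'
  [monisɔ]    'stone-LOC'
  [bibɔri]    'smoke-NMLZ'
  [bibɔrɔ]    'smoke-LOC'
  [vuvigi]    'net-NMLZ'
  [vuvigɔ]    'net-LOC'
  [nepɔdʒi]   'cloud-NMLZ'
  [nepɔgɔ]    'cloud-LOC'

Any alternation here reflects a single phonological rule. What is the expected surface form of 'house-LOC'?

The stem for 'cloud' ends in [dʒ] in [nepɔdʒi] but [g] in [nepɔgɔ].
But 'net' keeps [g] in both environments ([vuvigi], [vuvigɔ]), so there is no rule changing /g/ to [dʒ] before the NMLZ suffix.
The underlying segment must be /dʒ/; palato-alveolar /dʒ/ and /ʃ/ become [g] and [s] when no front vowel follows, yielding [g] there.
The one attested form of 'house', [mɛfɔdʒi], shows underlying /mɛfɔdʒ/. Applying the same rule when no front vowel follows gives [mɛfɔgɔ].

[mɛfɔgɔ]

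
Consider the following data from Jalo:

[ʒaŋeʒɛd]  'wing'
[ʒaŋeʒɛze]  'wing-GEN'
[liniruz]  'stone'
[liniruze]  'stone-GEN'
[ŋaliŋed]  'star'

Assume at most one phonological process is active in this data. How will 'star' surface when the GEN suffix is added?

[ŋaliŋeze]

The stem for 'wing' ends in [d] in [ʒaŋeʒɛd] but [z] in [ʒaŋeʒɛze].
But 'stone' keeps [z] in both environments ([liniruz], [liniruze]), so there is no rule changing /z/ to [d] in isolation.
Therefore /d/ is basic and [z] is derived by intervocalic spirantization (voiced stops become fricatives between vowels).
The one attested form of 'star', [ŋaliŋed], shows underlying /ŋaliŋed/. Applying the same rule between vowels gives [ŋaliŋeze].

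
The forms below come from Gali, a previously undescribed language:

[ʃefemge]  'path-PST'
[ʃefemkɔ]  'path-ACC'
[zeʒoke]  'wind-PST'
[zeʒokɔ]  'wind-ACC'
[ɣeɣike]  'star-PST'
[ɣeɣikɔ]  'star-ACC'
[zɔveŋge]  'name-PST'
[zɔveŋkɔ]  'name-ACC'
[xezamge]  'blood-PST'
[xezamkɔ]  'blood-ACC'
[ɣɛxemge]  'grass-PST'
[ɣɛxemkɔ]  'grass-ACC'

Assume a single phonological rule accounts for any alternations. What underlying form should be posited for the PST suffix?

/-ge/

The PST morpheme has two allomorphs, [-ge] and [-ke].
The ACC suffix, which begins with [k], is invariant after every stem; so [k] is not altered by any rule here.
The PST suffix is therefore /-ge/ underlyingly, with post-vocalic devoicing: voiced stops become voiceless after a vowel.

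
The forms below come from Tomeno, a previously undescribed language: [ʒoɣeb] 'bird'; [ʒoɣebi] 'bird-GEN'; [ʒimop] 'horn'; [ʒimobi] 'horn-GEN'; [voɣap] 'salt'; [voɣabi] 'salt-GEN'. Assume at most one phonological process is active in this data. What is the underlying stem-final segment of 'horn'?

/p/

The root 'horn' surfaces as [ʒimop] and [ʒimobi], with a stem-final [p] ~ [b] alternation.
If /b/ were underlying and a rule turned it into [p] in isolation, 'bird' would also alternate; but it has [b] in both [ʒoɣeb] and [ʒoɣebi].
So /p/ is underlying, and a rule of intervocalic voicing — voiceless stops become voiced between vowels — gives [b].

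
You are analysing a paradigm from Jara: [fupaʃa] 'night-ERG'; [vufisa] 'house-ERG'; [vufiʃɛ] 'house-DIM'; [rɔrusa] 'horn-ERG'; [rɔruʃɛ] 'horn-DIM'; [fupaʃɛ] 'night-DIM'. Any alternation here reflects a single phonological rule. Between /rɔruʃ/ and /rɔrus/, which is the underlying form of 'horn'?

In [rɔrusa] and [rɔruʃɛ] the final segment of 'horn' alternates: [s] ~ [ʃ].
But 'night' keeps [ʃ] in both environments ([fupaʃa], [fupaʃɛ]), so there is no rule changing /ʃ/ to [s] before the ERG suffix.
Therefore /s/ is basic and [ʃ] is derived by palatalization before a front vowel (/s/ becomes palato-alveolar [ʃ] before a front vowel).

/rɔrus/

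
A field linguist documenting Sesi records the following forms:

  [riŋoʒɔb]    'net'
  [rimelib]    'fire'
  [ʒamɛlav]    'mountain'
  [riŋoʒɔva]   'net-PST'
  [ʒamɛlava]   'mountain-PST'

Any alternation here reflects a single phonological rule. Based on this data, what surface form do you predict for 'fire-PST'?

In [riŋoʒɔva] and [riŋoʒɔb] the final segment of 'net' alternates: [v] ~ [b].
But 'mountain' keeps [v] in both environments ([ʒamɛlava], [ʒamɛlav]), so there is no rule changing /v/ to [b] in isolation.
The underlying segment must be /b/; voiced stops become fricatives between vowels, yielding [v] there.
The one attested form of 'fire', [rimelib], shows underlying /rimelib/. Applying the same rule between vowels gives [rimeliva].

[rimeliva]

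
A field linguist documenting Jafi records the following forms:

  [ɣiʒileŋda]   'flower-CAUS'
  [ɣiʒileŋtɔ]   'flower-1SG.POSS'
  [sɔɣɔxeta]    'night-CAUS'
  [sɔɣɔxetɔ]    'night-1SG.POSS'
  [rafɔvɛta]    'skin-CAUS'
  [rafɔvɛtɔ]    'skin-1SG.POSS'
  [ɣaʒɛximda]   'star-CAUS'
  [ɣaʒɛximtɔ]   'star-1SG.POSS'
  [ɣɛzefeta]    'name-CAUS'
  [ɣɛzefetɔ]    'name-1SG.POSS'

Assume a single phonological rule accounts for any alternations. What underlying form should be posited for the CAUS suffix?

The CAUS suffix surfaces as [-da] and [-ta], depending on the final segment of the stem.
By contrast the 1SG.POSS suffix keeps its initial [t] throughout — that segment must be underlying.
So the underlying form is /-da/, and voiced stops become voiceless after a vowel.

/-da/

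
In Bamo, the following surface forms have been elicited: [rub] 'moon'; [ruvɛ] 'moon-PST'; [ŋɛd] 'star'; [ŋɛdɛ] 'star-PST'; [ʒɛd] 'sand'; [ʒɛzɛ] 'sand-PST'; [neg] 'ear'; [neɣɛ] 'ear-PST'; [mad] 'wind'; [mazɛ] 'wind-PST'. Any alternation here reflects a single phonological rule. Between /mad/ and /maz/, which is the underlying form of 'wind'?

'wind' shows [d] ~ [z] at the end of the stem ([mad] vs [mazɛ]).
If /d/ were underlying and a rule turned it into [z] before the PST suffix, 'star' would also alternate; but it has [d] in both [ŋɛd] and [ŋɛdɛ].
The alternation reflects word-final hardening: voiced fricatives become stops word-finally. /z/ is underlying.

/maz/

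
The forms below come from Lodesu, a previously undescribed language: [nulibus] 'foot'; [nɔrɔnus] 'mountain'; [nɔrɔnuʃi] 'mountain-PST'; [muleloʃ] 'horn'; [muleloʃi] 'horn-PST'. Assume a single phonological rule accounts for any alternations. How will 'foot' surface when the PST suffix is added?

[nulibuʃi]

The root 'mountain' surfaces as [nɔrɔnus] and [nɔrɔnuʃi], with a stem-final [s] ~ [ʃ] alternation.
Compare 'horn', with invariant [ʃ] in [muleloʃ] and [muleloʃi]: an analysis with underlying /ʃ/ and a rule producing [s] in isolation would wrongly predict alternation here too.
The alternation reflects palatalization before a front vowel: /s/ becomes palato-alveolar [ʃ] before a front vowel. /s/ is underlying.
The one attested form of 'foot', [nulibus], shows underlying /nulibus/. Applying the same rule before a front vowel gives [nulibuʃi].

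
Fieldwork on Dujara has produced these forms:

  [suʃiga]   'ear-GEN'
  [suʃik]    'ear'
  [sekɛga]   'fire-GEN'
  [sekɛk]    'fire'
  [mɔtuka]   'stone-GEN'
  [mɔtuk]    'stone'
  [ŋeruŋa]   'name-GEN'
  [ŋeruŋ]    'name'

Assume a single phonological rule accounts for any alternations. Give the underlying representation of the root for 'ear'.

In [suʃiga] and [suʃik] the final segment of 'ear' alternates: [g] ~ [k].
Compare 'stone', with invariant [k] in [mɔtuka] and [mɔtuk]: an analysis with underlying /k/ and a rule producing [g] before the GEN suffix would wrongly predict alternation here too.
The underlying segment must be /g/; voiced obstruents become voiceless word-finally, yielding [k] there.

/suʃig/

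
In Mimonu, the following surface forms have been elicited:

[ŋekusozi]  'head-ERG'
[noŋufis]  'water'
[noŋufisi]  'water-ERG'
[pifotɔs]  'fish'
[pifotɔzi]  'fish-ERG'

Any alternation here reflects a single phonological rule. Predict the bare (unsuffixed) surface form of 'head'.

[ŋekusos]

'fish' shows [s] ~ [z] at the end of the stem ([pifotɔs] vs [pifotɔzi]).
If /s/ were underlying and a rule turned it into [z] before the ERG suffix, 'water' would also alternate; but it has [s] in both [noŋufis] and [noŋufisi].
The underlying segment must be /z/; voiced obstruents become voiceless word-finally, yielding [s] there.
The one attested form of 'head', [ŋekusozi], shows underlying /ŋekusoz/. Applying the same rule word-finally gives [ŋekusos].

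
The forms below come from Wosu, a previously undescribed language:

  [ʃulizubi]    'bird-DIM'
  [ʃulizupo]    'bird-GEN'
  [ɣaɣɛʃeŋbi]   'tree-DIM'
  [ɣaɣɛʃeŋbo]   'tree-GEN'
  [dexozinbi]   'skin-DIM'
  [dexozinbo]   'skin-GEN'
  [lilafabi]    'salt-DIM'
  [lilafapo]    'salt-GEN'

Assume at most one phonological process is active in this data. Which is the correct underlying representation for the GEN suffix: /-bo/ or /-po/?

The GEN suffix surfaces as [-bo] and [-po], depending on the final segment of the stem.
By contrast the DIM suffix keeps its initial [b] throughout — that segment must be underlying.
So the underlying form is /-po/, and voiceless stops become voiced after a nasal.

/-po/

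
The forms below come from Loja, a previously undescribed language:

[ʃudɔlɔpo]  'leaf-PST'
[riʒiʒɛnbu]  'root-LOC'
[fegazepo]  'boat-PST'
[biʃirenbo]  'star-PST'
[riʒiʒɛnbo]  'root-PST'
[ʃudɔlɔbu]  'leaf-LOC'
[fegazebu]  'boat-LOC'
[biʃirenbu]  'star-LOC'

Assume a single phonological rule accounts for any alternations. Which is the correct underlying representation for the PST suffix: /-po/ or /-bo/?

The PST morpheme has two allomorphs, [-bo] and [-po].
The LOC suffix, which begins with [b], is invariant after every stem; so [b] is not altered by any rule here.
So the underlying form is /-po/, and voiceless stops become voiced after a nasal.

/-po/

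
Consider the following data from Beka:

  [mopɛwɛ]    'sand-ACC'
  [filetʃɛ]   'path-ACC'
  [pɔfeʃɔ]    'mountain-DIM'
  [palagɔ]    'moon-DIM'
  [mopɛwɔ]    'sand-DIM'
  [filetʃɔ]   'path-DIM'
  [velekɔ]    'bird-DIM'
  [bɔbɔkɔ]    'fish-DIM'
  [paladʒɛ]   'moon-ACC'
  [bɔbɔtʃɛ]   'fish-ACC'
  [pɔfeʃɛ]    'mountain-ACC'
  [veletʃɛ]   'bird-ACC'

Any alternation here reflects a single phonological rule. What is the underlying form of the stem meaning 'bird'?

/velek/

The root 'bird' surfaces as [velekɔ] and [veletʃɛ], with a stem-final [k] ~ [tʃ] alternation.
But 'path' keeps [tʃ] in both environments ([filetʃɔ], [filetʃɛ]), so there is no rule changing /tʃ/ to [k] before the DIM suffix.
The underlying segment must be /k/; /k/ and /g/ become palato-alveolar [tʃ] and [dʒ] before a front vowel, yielding [tʃ] there.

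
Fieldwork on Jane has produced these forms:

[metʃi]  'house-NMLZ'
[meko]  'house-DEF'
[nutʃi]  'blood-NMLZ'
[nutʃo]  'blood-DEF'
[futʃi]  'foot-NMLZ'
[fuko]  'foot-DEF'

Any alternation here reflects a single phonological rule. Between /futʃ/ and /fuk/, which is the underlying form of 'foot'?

'foot' shows [tʃ] ~ [k] at the end of the stem ([futʃi] vs [fuko]).
The stem 'blood' ([nutʃi], [nutʃo]) shows [tʃ] unchanged in both environments, so [tʃ] cannot be basic with [k] derived before the DEF suffix.
The alternation reflects palatalization before a front vowel: /k/ becomes palato-alveolar [tʃ] before a front vowel. /k/ is underlying.

/fuk/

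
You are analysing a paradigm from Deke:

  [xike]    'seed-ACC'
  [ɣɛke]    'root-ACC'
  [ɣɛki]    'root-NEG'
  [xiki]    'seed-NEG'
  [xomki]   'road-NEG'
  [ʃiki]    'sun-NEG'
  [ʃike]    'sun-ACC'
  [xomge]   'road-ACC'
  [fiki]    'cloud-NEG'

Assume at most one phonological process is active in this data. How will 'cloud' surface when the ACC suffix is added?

[fike]

The ACC morpheme has two allomorphs, [-ge] and [-ke].
The NEG suffix, which begins with [k], is invariant after every stem; so [k] is not altered by any rule here.
The ACC suffix is therefore /-ge/ underlyingly, with post-vocalic devoicing: voiced stops become voiceless after a vowel.
After 'cloud', which ends in a vowel, the suffix surfaces as [-ke], giving [fike].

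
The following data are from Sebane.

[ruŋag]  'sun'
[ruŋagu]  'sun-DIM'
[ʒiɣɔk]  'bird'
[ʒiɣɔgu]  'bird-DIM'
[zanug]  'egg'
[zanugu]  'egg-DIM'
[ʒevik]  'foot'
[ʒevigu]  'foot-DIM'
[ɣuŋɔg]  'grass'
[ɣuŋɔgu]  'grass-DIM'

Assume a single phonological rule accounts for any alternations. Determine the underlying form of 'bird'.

/ʒiɣɔk/

'bird' shows [k] ~ [g] at the end of the stem ([ʒiɣɔk] vs [ʒiɣɔgu]).
The stem 'grass' ([ɣuŋɔg], [ɣuŋɔgu]) shows [g] unchanged in both environments, so [g] cannot be basic with [k] derived in isolation.
So /k/ is underlying, and a rule of intervocalic voicing — voiceless stops become voiced between vowels — gives [g].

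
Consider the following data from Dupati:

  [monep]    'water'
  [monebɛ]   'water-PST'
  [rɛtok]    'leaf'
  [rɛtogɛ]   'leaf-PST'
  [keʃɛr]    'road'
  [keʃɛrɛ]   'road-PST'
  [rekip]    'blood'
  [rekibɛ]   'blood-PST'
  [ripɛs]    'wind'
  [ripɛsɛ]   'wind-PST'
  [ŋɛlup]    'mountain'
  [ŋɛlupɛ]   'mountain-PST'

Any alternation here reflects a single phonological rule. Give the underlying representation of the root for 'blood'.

/rekib/

The stem for 'blood' ends in [p] in [rekip] but [b] in [rekibɛ].
The stem 'mountain' ([ŋɛlup], [ŋɛlupɛ]) shows [p] unchanged in both environments, so [p] cannot be basic with [b] derived before the PST suffix.
The alternation reflects word-final obstruent devoicing: voiced obstruents become voiceless word-finally. /b/ is underlying.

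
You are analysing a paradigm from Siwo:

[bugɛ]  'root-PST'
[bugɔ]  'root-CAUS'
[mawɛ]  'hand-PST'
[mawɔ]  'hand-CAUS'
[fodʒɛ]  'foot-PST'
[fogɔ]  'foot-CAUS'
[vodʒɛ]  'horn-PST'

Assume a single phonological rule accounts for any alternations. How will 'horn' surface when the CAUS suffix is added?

The stem for 'foot' ends in [dʒ] in [fodʒɛ] but [g] in [fogɔ].
The stem 'root' ([bugɛ], [bugɔ]) shows [g] unchanged in both environments, so [g] cannot be basic with [dʒ] derived before the PST suffix.
The alternation reflects depalatalization: palato-alveolar /dʒ/ becomes [g] when no front vowel follows. /dʒ/ is underlying.
The one attested form of 'horn', [vodʒɛ], shows underlying /vodʒ/. Applying the same rule when no front vowel follows gives [vogɔ].

[vogɔ]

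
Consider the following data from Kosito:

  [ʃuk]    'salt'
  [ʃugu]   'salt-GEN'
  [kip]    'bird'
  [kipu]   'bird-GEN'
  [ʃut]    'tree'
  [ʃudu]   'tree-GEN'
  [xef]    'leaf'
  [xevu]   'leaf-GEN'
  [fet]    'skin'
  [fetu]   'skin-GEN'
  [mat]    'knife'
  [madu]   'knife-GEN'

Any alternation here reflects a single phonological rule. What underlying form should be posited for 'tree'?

/ʃud/

'tree' shows [t] ~ [d] at the end of the stem ([ʃut] vs [ʃudu]).
Compare 'skin', with invariant [t] in [fet] and [fetu]: an analysis with underlying /t/ and a rule producing [d] before the GEN suffix would wrongly predict alternation here too.
Therefore /d/ is basic and [t] is derived by word-final obstruent devoicing (voiced obstruents become voiceless word-finally).
The underlying form of 'tree' is therefore /ʃud/.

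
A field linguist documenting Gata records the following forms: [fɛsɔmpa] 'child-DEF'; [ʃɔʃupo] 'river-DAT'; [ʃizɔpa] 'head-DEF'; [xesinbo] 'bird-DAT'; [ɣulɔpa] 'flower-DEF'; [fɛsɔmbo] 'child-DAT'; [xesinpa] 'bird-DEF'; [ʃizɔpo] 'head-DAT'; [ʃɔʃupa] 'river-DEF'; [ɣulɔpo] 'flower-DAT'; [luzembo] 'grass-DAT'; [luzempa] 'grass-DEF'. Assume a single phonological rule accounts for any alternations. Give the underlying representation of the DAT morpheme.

The DAT morpheme has two allomorphs, [-bo] and [-po].
By contrast the DEF suffix keeps its initial [p] throughout — that segment must be underlying.
The DAT suffix is therefore /-bo/ underlyingly, with post-vocalic devoicing: voiced stops become voiceless after a vowel.

/-bo/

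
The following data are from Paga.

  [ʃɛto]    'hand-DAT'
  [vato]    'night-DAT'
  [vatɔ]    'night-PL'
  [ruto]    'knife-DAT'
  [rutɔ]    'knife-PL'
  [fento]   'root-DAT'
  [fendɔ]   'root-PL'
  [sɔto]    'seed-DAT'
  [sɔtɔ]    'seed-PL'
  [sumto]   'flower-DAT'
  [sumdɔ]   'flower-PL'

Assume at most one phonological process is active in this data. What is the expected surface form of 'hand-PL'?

The PL morpheme has two allomorphs, [-dɔ] and [-tɔ].
By contrast the DAT suffix keeps its initial [t] throughout — that segment must be underlying.
So the underlying form is /-dɔ/, and voiced stops become voiceless after a vowel.
After 'hand', which ends in a vowel, the suffix surfaces as [-tɔ], giving [ʃɛtɔ].

[ʃɛtɔ]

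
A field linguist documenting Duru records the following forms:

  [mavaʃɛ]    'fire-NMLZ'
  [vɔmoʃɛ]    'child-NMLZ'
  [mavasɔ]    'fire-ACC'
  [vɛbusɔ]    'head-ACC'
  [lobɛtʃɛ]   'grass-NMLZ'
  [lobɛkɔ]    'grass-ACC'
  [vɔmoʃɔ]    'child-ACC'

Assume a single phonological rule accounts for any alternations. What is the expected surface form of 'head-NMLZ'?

'fire' shows [s] ~ [ʃ] at the end of the stem ([mavasɔ] vs [mavaʃɛ]).
Compare 'child', with invariant [ʃ] in [vɔmoʃɔ] and [vɔmoʃɛ]: an analysis with underlying /ʃ/ and a rule producing [s] before the ACC suffix would wrongly predict alternation here too.
Therefore /s/ is basic and [ʃ] is derived by palatalization before a front vowel (/k/ and /s/ become palato-alveolar [tʃ] and [ʃ] before a front vowel).
From [vɛbusɔ] the stem 'head' is /vɛbus/; before a front vowel this yields [vɛbuʃɛ].

[vɛbuʃɛ]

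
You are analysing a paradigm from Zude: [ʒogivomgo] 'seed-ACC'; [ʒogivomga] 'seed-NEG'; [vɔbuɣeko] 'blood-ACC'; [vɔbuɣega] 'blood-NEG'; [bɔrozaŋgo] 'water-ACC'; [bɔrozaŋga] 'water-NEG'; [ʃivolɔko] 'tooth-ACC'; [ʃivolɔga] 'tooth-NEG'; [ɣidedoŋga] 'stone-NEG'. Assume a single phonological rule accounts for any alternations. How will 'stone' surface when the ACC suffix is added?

[ɣidedoŋgo]

The ACC morpheme has two allomorphs, [-go] and [-ko].
By contrast the NEG suffix keeps its initial [g] throughout — that segment must be underlying.
The ACC suffix is therefore /-ko/ underlyingly, with post-nasal voicing: voiceless stops become voiced after a nasal.
After 'stone', which ends in a nasal, the suffix surfaces as [-go], giving [ɣidedoŋgo].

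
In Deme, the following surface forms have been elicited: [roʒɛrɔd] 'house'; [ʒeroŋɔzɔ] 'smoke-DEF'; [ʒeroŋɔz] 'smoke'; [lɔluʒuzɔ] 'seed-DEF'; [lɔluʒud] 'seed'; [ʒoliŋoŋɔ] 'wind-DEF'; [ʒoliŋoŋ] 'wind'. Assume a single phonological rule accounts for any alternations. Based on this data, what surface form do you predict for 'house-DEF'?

The stem for 'seed' ends in [z] in [lɔluʒuzɔ] but [d] in [lɔluʒud].
The stem 'smoke' ([ʒeroŋɔzɔ], [ʒeroŋɔz]) shows [z] unchanged in both environments, so [z] cannot be basic with [d] derived in isolation.
The alternation reflects intervocalic spirantization: voiced stops become fricatives between vowels. /d/ is underlying.
From [roʒɛrɔd] the stem 'house' is /roʒɛrɔd/; between vowels this yields [roʒɛrɔzɔ].

[roʒɛrɔzɔ]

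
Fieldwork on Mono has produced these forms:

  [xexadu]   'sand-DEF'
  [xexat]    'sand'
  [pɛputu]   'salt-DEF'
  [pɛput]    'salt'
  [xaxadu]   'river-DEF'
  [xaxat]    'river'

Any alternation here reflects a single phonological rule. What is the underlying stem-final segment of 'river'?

'river' shows [d] ~ [t] at the end of the stem ([xaxadu] vs [xaxat]).
If /t/ were underlying and a rule turned it into [d] before the DEF suffix, 'salt' would also alternate; but it has [t] in both [pɛputu] and [pɛput].
The underlying segment must be /d/; voiced obstruents become voiceless word-finally, yielding [t] there.

/d/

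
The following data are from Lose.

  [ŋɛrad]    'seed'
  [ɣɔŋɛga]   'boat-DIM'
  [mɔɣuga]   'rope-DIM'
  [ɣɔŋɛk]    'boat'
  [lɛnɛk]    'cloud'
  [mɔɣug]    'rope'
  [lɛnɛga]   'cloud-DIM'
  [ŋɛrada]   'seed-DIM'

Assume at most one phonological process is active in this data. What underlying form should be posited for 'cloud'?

The stem for 'cloud' ends in [g] in [lɛnɛga] but [k] in [lɛnɛk].
The stem 'rope' ([mɔɣuga], [mɔɣug]) shows [g] unchanged in both environments, so [g] cannot be basic with [k] derived in isolation.
So /k/ is underlying, and a rule of intervocalic voicing — voiceless stops become voiced between vowels — gives [g].
Hence 'cloud' is /lɛnɛk/ underlyingly.

/lɛnɛk/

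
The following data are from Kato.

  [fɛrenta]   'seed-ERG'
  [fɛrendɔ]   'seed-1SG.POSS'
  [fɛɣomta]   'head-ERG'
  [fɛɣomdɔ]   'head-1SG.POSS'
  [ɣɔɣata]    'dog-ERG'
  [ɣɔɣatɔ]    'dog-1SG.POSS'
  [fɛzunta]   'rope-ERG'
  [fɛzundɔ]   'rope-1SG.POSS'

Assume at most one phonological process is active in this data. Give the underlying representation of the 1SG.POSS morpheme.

/-dɔ/

The 1SG.POSS morpheme has two allomorphs, [-dɔ] and [-tɔ].
By contrast the ERG suffix keeps its initial [t] throughout — that segment must be underlying.
The 1SG.POSS suffix is therefore /-dɔ/ underlyingly, with post-vocalic devoicing: voiced stops become voiceless after a vowel.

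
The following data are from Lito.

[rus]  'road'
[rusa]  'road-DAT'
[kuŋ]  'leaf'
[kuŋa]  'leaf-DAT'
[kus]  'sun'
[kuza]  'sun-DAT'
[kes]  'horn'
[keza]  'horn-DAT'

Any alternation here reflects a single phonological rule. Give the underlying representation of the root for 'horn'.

/kez/

'horn' shows [s] ~ [z] at the end of the stem ([kes] vs [keza]).
Compare 'road', with invariant [s] in [rus] and [rusa]: an analysis with underlying /s/ and a rule producing [z] before the DAT suffix would wrongly predict alternation here too.
So /z/ is underlying, and a rule of word-final obstruent devoicing — voiced obstruents become voiceless word-finally — gives [s].
The underlying form of 'horn' is therefore /kez/.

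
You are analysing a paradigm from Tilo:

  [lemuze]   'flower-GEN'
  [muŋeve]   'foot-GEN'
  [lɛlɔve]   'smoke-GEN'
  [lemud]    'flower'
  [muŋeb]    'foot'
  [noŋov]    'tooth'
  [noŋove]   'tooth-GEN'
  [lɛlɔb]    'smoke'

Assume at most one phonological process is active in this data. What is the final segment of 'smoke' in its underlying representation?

/b/

The root 'smoke' surfaces as [lɛlɔb] and [lɛlɔve], with a stem-final [b] ~ [v] alternation.
Compare 'tooth', with invariant [v] in [noŋov] and [noŋove]: an analysis with underlying /v/ and a rule producing [b] in isolation would wrongly predict alternation here too.
Therefore /b/ is basic and [v] is derived by intervocalic spirantization (voiced stops become fricatives between vowels).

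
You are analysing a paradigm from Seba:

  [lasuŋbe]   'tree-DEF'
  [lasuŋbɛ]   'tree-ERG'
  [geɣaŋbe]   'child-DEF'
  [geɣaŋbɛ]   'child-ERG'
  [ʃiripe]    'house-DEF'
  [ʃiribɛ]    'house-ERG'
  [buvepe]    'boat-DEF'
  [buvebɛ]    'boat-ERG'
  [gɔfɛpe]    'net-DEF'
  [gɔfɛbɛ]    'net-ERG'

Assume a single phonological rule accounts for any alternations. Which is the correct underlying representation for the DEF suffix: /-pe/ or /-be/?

The DEF suffix surfaces as [-be] and [-pe], depending on the final segment of the stem.
By contrast the ERG suffix keeps its initial [b] throughout — that segment must be underlying.
So the underlying form is /-pe/, and voiceless stops become voiced after a nasal.

/-pe/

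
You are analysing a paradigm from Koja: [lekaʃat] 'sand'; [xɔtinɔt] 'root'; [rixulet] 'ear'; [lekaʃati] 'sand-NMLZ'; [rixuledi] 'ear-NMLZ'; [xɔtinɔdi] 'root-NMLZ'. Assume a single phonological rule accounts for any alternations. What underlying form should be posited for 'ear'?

The stem for 'ear' ends in [d] in [rixuledi] but [t] in [rixulet].
Compare 'sand', with invariant [t] in [lekaʃati] and [lekaʃat]: an analysis with underlying /t/ and a rule producing [d] before the NMLZ suffix would wrongly predict alternation here too.
So /d/ is underlying, and a rule of word-final obstruent devoicing — voiced obstruents become voiceless word-finally — gives [t].
Hence 'ear' is /rixuled/ underlyingly.

/rixuled/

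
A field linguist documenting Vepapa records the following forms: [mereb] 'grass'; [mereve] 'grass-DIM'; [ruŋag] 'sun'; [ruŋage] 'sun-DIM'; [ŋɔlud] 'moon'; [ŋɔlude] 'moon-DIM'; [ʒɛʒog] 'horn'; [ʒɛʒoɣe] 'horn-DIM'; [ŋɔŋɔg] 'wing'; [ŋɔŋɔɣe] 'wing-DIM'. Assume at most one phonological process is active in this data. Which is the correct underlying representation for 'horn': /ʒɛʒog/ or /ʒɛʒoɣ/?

/ʒɛʒoɣ/

The stem for 'horn' ends in [g] in [ʒɛʒog] but [ɣ] in [ʒɛʒoɣe].
Compare 'sun', with invariant [g] in [ruŋag] and [ruŋage]: an analysis with underlying /g/ and a rule producing [ɣ] before the DIM suffix would wrongly predict alternation here too.
So /ɣ/ is underlying, and a rule of word-final hardening — voiced fricatives become stops word-finally — gives [g].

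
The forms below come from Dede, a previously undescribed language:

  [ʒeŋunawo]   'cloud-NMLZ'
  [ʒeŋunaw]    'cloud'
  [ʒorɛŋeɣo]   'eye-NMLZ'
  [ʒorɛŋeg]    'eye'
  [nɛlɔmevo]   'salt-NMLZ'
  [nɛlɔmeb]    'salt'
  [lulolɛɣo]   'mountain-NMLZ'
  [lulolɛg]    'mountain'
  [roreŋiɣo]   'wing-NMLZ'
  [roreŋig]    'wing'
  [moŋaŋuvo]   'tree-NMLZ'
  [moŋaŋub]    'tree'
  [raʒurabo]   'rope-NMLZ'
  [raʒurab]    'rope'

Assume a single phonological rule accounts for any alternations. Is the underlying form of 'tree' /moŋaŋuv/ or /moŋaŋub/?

/moŋaŋuv/

The stem for 'tree' ends in [v] in [moŋaŋuvo] but [b] in [moŋaŋub].
Compare 'rope', with invariant [b] in [raʒurabo] and [raʒurab]: an analysis with underlying /b/ and a rule producing [v] before the NMLZ suffix would wrongly predict alternation here too.
So /v/ is underlying, and a rule of word-final hardening — voiced fricatives become stops word-finally — gives [b].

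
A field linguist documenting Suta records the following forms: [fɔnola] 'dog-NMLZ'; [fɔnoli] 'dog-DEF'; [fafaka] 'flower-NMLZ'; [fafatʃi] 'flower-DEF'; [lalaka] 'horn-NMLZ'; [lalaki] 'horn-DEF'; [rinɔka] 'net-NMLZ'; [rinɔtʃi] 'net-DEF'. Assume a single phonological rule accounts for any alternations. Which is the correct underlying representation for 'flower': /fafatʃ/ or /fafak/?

'flower' shows [k] ~ [tʃ] at the end of the stem ([fafaka] vs [fafatʃi]).
But 'horn' keeps [k] in both environments ([lalaka], [lalaki]), so there is no rule changing /k/ to [tʃ] before the DEF suffix.
So /tʃ/ is underlying, and a rule of depalatalization — palato-alveolar /tʃ/ becomes [k] when no front vowel follows — gives [k].

/fafatʃ/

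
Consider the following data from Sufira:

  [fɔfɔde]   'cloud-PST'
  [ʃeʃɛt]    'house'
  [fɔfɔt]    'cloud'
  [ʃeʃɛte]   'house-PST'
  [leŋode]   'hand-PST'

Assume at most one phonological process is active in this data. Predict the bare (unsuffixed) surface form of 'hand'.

The stem for 'cloud' ends in [d] in [fɔfɔde] but [t] in [fɔfɔt].
But 'house' keeps [t] in both environments ([ʃeʃɛte], [ʃeʃɛt]), so there is no rule changing /t/ to [d] before the PST suffix.
The underlying segment must be /d/; voiced obstruents become voiceless word-finally, yielding [t] there.
The one attested form of 'hand', [leŋode], shows underlying /leŋod/. Applying the same rule word-finally gives [leŋot].

[leŋot]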